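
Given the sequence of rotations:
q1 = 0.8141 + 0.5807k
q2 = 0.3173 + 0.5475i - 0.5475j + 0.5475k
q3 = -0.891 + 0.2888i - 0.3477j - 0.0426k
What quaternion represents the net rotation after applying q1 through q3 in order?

q2 · q1 = -0.0596 + 0.1278i - 0.7637j + 0.63k
q3 · q2 · q1 = -0.2225 - 0.3827i + 0.5138j - 0.7349k
-0.2225 - 0.3827i + 0.5138j - 0.7349k


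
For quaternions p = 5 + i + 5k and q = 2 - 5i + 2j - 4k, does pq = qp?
No: pq = 35 - 33i - 11j - 8k ≠ 35 - 13i + 31j - 12k = qp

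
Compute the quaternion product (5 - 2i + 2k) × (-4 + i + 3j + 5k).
-28 + 7i + 27j + 11k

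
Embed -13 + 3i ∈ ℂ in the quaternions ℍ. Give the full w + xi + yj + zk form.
-13 + 3i + 0j + 0k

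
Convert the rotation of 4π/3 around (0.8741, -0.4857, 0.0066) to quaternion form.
-0.5 + 0.757i - 0.4206j + 0.0057k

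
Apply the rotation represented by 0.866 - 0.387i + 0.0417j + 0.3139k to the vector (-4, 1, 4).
(-4.457, 1.244, 3.405)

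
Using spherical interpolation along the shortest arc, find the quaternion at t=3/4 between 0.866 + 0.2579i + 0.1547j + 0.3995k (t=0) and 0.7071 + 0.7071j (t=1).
0.7918 + 0.0708i + 0.5966j + 0.1096k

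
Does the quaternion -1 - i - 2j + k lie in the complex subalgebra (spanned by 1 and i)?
No. The quaternion -1 - i - 2j + k has j-coefficient y = -2 and k-coefficient z = 1, not both zero, so it does not lie in the complex subalgebra spanned by 1 and i.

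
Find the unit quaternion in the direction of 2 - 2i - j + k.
0.6325 - 0.6325i - 0.3162j + 0.3162k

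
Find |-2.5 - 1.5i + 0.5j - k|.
3.122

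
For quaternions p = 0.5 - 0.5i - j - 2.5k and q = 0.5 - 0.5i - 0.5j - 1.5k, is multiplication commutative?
No: pq = -4.25 - 0.25i - 0.25j - 2.25k ≠ -4.25 - 0.75i - 1.25j - 1.75k = qp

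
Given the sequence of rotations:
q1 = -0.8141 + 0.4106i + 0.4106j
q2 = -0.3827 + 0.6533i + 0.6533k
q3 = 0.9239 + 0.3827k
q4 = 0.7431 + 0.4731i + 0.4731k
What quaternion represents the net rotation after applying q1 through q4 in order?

q2 · q1 = 0.0433 - 0.9572i + 0.1111j - 0.2636k
q3 · q2 · q1 = 0.1409 - 0.9269i - 0.2637j - 0.227k
q4 · q3 · q2 · q1 = 0.6506 - 0.4974i - 0.5271j - 0.2268k
0.6506 - 0.4974i - 0.5271j - 0.2268k


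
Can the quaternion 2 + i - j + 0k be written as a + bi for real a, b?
No. The quaternion 2 + i - j has j-coefficient y = -1 and k-coefficient z = 0, not both zero, so it does not lie in the complex subalgebra spanned by 1 and i.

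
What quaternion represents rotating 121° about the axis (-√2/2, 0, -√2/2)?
0.4924 - 0.6154i - 0.6154k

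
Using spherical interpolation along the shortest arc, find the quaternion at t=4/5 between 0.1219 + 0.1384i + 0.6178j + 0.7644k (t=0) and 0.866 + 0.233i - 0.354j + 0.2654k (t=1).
0.8346 + 0.2549i - 0.149j + 0.465k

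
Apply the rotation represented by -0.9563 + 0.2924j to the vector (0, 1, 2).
(-1.118, 1, 1.658)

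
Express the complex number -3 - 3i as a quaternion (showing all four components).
-3 - 3i + 0j + 0k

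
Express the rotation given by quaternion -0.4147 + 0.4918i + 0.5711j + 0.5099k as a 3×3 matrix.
[[-0.1723, 0.9846, 0.0279], [0.1388, -0.0037, 0.9903], [0.9752, 0.1745, -0.136]]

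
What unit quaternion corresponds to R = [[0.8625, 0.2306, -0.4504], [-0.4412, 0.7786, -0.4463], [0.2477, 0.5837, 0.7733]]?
0.9239 + 0.2787i - 0.1889j - 0.1818k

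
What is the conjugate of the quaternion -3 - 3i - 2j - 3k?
-3 + 3i + 2j + 3k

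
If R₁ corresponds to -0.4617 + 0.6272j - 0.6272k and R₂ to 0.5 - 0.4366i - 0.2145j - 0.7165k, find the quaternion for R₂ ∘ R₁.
-0.5457 + 0.7855i + 0.1388j - 0.2566k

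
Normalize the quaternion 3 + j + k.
0.9045 + 0.3015j + 0.3015k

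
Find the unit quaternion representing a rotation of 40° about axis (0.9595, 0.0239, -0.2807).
0.9397 + 0.3282i + 0.0082j - 0.096k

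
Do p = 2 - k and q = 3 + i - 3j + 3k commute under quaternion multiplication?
No: pq = 9 - i - 7j + 3k ≠ 9 + 5i - 5j + 3k = qp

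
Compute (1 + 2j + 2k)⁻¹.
0.1111 - 0.2222j - 0.2222k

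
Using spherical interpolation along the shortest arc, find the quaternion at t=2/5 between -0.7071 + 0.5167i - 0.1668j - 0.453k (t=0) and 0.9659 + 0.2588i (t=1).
-0.9189 + 0.2265i - 0.1116j - 0.3032k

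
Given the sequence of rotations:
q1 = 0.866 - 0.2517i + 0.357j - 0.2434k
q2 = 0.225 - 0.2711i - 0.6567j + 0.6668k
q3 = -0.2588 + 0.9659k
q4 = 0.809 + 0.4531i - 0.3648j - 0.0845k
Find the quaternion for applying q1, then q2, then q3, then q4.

q2 · q1 = 0.5234 - 0.3696i - 0.7222j + 0.2606k
q3 · q2 · q1 = -0.3872 + 0.7932i - 0.1701j + 0.4381k
q4 · q3 · q2 · q1 = -0.6977 + 0.2921i - 0.2619j + 0.5994k
-0.6977 + 0.2921i - 0.2619j + 0.5994k


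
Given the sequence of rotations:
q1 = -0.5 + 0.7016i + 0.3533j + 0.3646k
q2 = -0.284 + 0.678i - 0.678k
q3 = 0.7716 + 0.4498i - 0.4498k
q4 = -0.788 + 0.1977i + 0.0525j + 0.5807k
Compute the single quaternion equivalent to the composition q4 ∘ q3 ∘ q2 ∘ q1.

q2 · q1 = -0.0865 - 0.2987i - 0.8232j + 0.475k
q3 · q2 · q1 = 0.2813 - 0.6397i - 0.7145j + 0.0351k
q4 · q3 · q2 · q1 = -0.0781 + 0.9764i + 0.1994j + 0.028k
-0.0781 + 0.9764i + 0.1994j + 0.028k


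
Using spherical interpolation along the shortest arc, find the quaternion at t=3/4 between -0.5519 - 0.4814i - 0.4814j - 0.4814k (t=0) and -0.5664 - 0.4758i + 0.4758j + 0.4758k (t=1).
-0.7117 - 0.6043i + 0.2533j + 0.2533k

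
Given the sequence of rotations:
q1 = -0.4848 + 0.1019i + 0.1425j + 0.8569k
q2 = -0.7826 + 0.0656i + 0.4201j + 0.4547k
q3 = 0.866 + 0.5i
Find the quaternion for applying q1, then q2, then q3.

q2 · q1 = -0.0768 + 0.1836i - 0.3251j - 0.9245k
q3 · q2 · q1 = -0.1583 + 0.1206i + 0.1807j - 0.9632k
-0.1583 + 0.1206i + 0.1807j - 0.9632k


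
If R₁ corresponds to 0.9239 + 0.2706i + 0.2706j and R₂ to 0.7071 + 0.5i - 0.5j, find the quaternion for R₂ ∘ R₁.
0.6533 + 0.6533i - 0.2706j + 0.2706k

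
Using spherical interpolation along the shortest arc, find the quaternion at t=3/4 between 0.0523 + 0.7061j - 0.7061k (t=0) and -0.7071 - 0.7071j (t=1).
0.5886 + 0.7812j - 0.2079k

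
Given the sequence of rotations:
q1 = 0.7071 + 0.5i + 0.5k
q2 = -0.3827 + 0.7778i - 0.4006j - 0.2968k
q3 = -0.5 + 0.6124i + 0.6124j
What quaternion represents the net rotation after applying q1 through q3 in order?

q2 · q1 = -0.5111 + 0.1583i - 0.8206j - 0.2009k
q3 · q2 · q1 = 0.6611 - 0.5152i + 0.2203j - 0.499k
0.6611 - 0.5152i + 0.2203j - 0.499k


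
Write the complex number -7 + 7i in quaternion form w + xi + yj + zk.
-7 + 7i + 0j + 0k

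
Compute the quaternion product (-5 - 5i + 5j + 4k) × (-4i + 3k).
-32 + 35i - j + 5k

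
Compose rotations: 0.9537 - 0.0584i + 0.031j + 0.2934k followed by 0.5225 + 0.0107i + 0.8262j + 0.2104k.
0.4116 + 0.2156i + 0.7887j + 0.4025k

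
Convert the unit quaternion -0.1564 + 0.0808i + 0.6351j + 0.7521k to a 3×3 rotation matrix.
[[-0.938, 0.3379, -0.0771], [-0.1326, -0.1444, 0.9806], [0.3202, 0.93, 0.1802]]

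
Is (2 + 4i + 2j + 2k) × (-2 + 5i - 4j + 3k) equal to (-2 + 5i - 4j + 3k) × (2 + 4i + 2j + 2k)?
No: pq = -22 + 16i - 14j - 24k ≠ -22 - 12i - 10j + 28k = qp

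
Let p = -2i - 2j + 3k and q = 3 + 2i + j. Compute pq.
6 - 9i + 11k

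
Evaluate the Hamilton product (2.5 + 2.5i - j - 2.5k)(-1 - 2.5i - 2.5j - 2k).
-3.75 - 13i + 6j - 11.25k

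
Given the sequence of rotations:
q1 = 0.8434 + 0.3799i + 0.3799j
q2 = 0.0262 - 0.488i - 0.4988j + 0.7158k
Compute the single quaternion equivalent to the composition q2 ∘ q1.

q2 · q1 = 0.397 - 0.6736i - 0.1388j + 0.6078k
0.397 - 0.6736i - 0.1388j + 0.6078k


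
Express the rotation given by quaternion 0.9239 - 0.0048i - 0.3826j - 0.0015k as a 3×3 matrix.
[[0.7072, 0.0064, -0.707], [0.0009, 0.9999, 0.01], [0.707, -0.0077, 0.7072]]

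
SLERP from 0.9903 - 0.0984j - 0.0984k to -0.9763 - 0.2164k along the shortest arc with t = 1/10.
0.9938 - 0.0889j - 0.0668k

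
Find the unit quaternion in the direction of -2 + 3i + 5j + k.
-0.3203 + 0.4804i + 0.8006j + 0.1601k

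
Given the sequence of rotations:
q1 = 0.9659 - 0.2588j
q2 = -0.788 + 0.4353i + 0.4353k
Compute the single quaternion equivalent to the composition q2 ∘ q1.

q2 · q1 = -0.7611 + 0.5331i + 0.2039j + 0.3078k
-0.7611 + 0.5331i + 0.2039j + 0.3078k


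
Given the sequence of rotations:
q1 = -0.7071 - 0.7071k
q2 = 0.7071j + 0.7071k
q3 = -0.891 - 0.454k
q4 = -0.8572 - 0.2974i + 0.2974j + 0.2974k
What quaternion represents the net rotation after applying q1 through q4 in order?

q2 · q1 = 0.5 - 0.5i - 0.5j - 0.5k
q3 · q2 · q1 = -0.6725 + 0.2185i + 0.6725j + 0.2185k
q4 · q3 · q2 · q1 = 0.3765 - 0.1223i - 0.6465j - 0.6523k
0.3765 - 0.1223i - 0.6465j - 0.6523k


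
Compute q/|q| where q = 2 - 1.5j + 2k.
0.6247 - 0.4685j + 0.6247k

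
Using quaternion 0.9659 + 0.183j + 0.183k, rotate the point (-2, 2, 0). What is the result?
(-2.439, 1.159, 0.841)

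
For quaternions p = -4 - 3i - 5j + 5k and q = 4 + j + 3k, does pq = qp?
No: pq = -26 - 32i - 15j + 5k ≠ -26 + 8i - 33j + 11k = qp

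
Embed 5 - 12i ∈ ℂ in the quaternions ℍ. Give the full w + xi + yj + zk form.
5 - 12i + 0j + 0k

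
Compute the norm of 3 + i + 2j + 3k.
√23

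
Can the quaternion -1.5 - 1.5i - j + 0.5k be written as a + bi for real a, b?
No. The quaternion -1.5 - 1.5i - j + 0.5k has j-coefficient y = -1 and k-coefficient z = 0.5, not both zero, so it does not lie in the complex subalgebra spanned by 1 and i.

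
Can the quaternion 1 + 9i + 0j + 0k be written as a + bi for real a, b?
Yes. The quaternion 1 + 9i has j- and k-coefficients y = z = 0, so it lies in the complex subalgebra spanned by 1 and i.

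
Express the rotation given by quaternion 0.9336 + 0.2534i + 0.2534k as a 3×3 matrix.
[[0.8716, -0.4731, 0.1284], [0.4731, 0.7432, -0.4731], [0.1284, 0.4731, 0.8716]]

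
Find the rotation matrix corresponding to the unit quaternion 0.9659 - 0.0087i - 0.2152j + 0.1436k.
[[0.8661, -0.2737, -0.4182], [0.2812, 0.9586, -0.045], [0.4132, -0.0786, 0.9072]]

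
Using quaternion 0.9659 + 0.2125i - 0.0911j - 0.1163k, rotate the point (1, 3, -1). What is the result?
(1.74, 2.774, 0.529)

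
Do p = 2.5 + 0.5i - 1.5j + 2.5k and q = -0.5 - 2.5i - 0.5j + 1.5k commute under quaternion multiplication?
No: pq = -4.5 - 7.5i - 7.5j - 1.5k ≠ -4.5 - 5.5i + 6.5j + 6.5k = qp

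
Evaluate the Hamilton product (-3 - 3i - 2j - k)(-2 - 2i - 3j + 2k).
-4 + 5i + 21j + k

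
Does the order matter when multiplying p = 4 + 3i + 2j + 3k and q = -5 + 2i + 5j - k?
Yes: pq = -33 - 24i + 19j - 8k ≠ -33 + 10i + j - 30k = qp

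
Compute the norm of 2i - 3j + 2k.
√17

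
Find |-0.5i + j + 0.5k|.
1.225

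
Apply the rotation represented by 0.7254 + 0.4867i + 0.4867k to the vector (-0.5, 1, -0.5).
(-1.206, 0.052, 0.206)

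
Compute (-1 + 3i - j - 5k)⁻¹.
-0.0278 - 0.0833i + 0.0278j + 0.1389k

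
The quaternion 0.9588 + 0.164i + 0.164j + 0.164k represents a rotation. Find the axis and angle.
axis = (√3/3, √3/3, √3/3), θ = 33°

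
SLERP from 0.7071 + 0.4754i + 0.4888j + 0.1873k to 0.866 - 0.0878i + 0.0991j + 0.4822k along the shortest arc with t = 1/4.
0.7941 + 0.3492i + 0.4112j + 0.28k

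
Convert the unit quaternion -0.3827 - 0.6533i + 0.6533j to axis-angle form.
axis = (-√2/2, √2/2, 0), θ = 5π/4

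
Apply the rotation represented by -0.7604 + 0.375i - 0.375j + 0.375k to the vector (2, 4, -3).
(-0.523, -0.82, -5.297)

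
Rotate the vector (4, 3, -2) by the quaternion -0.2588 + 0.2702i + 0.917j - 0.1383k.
(-0.509, 4.943, 2.075)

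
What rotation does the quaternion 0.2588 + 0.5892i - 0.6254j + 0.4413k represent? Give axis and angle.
axis = (0.61, -0.6475, 0.4569), θ = 5π/6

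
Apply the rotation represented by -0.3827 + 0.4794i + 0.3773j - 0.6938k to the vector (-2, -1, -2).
(2.572, -1.05, 1.132)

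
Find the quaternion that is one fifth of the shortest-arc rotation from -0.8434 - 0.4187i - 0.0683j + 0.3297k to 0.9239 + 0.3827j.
-0.8889 - 0.3433i - 0.1377j + 0.2704k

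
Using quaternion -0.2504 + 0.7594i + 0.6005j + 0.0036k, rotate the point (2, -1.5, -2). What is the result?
(-0.223, 1.281, 2.926)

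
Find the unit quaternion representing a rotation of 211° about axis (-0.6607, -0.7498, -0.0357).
-0.2672 - 0.6367i - 0.7225j - 0.0344k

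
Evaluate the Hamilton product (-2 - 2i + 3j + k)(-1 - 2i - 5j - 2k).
15 + 5i + j + 19k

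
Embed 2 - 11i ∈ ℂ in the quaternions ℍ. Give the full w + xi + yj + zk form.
2 - 11i + 0j + 0k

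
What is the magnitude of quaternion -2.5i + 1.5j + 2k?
3.536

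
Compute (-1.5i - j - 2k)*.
1.5i + j + 2k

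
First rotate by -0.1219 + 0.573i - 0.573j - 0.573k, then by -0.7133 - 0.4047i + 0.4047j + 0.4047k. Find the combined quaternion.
0.7826 - 0.3594i + 0.3594j + 0.3594k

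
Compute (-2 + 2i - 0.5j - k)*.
-2 - 2i + 0.5j + k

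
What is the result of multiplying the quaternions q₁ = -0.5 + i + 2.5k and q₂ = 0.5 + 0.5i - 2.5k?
5.5 + 0.25i + 3.75j + 2.5k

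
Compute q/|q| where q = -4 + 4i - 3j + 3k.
-0.5657 + 0.5657i - 0.4243j + 0.4243k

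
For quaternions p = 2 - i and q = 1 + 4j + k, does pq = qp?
No: pq = 2 - i + 9j - 2k ≠ 2 - i + 7j + 6k = qp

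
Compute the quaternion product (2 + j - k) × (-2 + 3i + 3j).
-7 + 9i + j - k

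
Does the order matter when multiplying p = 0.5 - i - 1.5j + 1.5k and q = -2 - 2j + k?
Yes: pq = -5.5 + 3.5i + 3j - 0.5k ≠ -5.5 + 0.5i + j - 4.5k = qp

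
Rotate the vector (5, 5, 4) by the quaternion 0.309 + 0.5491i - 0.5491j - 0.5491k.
(-6.118, -4.687, 2.569)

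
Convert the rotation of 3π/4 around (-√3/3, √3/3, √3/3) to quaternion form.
0.3827 - 0.5334i + 0.5334j + 0.5334k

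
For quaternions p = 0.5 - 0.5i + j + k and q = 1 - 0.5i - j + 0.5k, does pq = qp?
No: pq = 0.75 + 0.75i + 0.25j + 2.25k ≠ 0.75 - 2.25i + 0.75j + 0.25k = qp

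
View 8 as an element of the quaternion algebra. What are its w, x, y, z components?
8 + 0i + 0j + 0k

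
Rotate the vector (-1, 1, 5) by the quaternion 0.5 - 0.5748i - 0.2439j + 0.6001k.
(-5.149, 0.149, 0.68)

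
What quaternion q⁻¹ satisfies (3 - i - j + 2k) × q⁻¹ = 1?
0.2 + 0.0667i + 0.0667j - 0.1333k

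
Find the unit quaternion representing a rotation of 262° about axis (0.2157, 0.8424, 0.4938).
-0.6561 + 0.1628i + 0.6358j + 0.3727k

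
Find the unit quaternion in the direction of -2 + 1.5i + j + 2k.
-0.5963 + 0.4472i + 0.2981j + 0.5963k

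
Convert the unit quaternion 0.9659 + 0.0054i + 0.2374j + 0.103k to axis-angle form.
axis = (0.0209, 0.9172, 0.3979), θ = π/6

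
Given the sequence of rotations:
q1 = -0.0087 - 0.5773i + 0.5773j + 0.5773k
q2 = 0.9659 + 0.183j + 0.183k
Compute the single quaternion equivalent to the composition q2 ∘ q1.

q2 · q1 = -0.2197 - 0.5576i + 0.4504j + 0.6617k
-0.2197 - 0.5576i + 0.4504j + 0.6617k


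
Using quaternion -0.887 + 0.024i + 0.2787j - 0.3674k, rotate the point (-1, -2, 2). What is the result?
(-0.322, -2.447, 1.705)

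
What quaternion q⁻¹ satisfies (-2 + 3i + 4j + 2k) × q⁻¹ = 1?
-0.0606 - 0.0909i - 0.1212j - 0.0606k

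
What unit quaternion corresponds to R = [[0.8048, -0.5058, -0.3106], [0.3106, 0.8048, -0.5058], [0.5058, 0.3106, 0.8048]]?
0.9239 + 0.2209i - 0.2209j + 0.2209k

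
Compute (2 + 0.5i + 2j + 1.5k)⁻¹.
0.1905 - 0.0476i - 0.1905j - 0.1429k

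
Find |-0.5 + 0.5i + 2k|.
2.121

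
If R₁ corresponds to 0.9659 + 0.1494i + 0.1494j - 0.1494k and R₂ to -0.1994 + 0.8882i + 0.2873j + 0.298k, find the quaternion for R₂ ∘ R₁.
-0.3237 + 0.7407i + 0.4249j + 0.4074k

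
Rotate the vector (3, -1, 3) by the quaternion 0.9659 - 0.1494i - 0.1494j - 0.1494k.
(1.667, -0.643, 3.976)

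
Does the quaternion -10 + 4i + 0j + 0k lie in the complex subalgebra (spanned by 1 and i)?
Yes. The quaternion -10 + 4i has j- and k-coefficients y = z = 0, so it lies in the complex subalgebra spanned by 1 and i.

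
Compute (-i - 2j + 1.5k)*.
i + 2j - 1.5k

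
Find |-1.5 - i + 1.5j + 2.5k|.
3.428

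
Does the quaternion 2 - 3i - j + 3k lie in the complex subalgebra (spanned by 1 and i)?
No. The quaternion 2 - 3i - j + 3k has j-coefficient y = -1 and k-coefficient z = 3, not both zero, so it does not lie in the complex subalgebra spanned by 1 and i.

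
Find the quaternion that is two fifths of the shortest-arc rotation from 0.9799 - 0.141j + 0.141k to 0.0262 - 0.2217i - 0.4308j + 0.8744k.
0.7437 - 0.1173i - 0.333j + 0.5677k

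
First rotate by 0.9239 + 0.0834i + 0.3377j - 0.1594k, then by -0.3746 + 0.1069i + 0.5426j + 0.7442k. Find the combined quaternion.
-0.4196 - 0.2703i + 0.4539j + 0.7381k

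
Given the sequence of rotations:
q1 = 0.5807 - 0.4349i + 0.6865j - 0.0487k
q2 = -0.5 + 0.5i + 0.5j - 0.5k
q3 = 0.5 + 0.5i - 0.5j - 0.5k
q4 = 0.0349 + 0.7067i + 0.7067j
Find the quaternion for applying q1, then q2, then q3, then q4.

q2 · q1 = -0.4405 + 0.8267i + 0.1889j + 0.2947k
q3 · q2 · q1 = -0.3918 + 0.1402i - 0.246j + 0.8754k
q4 · q3 · q2 · q1 = 0.0611 + 0.3467i - 0.9041j - 0.2424k
0.0611 + 0.3467i - 0.9041j - 0.2424k


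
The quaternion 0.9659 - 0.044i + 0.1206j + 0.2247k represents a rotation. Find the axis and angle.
axis = (-0.17, 0.466, 0.8683), θ = π/6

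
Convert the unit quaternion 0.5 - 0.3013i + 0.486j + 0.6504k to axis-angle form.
axis = (-0.3479, 0.5612, 0.751), θ = 2π/3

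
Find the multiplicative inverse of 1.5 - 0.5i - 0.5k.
0.5455 + 0.1818i + 0.1818k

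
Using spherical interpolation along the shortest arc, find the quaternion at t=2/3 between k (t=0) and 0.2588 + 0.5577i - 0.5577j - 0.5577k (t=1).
-0.1894 - 0.4081i + 0.4081j + 0.7944k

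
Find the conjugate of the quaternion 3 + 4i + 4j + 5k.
3 - 4i - 4j - 5k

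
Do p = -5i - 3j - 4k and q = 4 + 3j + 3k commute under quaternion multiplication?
No: pq = 21 - 17i + 3j - 31k ≠ 21 - 23i - 27j - k = qp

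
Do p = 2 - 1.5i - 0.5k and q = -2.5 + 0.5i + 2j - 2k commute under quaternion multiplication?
No: pq = -5.25 + 5.75i + 0.75j - 5.75k ≠ -5.25 + 3.75i + 7.25j + 0.25k = qp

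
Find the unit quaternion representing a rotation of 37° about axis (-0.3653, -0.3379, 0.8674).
0.9483 - 0.1159i - 0.1072j + 0.2752k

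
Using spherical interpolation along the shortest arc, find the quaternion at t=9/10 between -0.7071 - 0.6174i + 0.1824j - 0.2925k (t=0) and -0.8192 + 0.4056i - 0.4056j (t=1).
-0.8796 + 0.3045i - 0.3634j - 0.0396k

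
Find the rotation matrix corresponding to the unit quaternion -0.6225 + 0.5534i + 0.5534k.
[[0.3875, 0.689, 0.6125], [-0.689, -0.225, 0.689], [0.6125, -0.689, 0.3875]]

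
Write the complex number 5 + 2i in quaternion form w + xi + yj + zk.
5 + 2i + 0j + 0k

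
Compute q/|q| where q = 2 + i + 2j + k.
0.6325 + 0.3162i + 0.6325j + 0.3162k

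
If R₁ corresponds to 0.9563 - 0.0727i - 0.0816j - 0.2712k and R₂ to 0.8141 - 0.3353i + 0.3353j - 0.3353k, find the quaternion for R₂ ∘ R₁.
0.6906 - 0.4981i + 0.1877j - 0.4897k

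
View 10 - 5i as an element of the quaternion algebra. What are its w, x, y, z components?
10 - 5i + 0j + 0k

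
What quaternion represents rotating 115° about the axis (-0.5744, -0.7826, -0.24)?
0.5373 - 0.4844i - 0.66j - 0.2024k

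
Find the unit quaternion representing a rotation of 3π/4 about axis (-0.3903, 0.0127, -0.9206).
0.3827 - 0.3606i + 0.0117j - 0.8505k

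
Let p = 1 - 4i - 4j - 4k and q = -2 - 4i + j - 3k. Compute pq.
-26 + 20i + 13j - 15k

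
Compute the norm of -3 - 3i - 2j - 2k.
√26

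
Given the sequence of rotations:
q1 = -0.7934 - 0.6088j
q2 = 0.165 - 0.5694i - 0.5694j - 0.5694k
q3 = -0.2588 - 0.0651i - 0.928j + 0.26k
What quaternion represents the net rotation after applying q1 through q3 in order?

q2 · q1 = -0.4776 + 0.1051i + 0.3513j + 0.7984k
q3 · q2 · q1 = 0.2489 - 0.8284i + 0.4316j - 0.2561k
0.2489 - 0.8284i + 0.4316j - 0.2561k


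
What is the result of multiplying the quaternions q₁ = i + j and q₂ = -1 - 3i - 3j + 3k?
6 + 2i - 4j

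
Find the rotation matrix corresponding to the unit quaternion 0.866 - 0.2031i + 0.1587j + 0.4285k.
[[0.5824, -0.8066, 0.1008], [0.6777, 0.5503, 0.4878], [-0.4489, -0.2158, 0.8671]]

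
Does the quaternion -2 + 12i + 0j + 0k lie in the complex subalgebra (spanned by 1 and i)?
Yes. The quaternion -2 + 12i has j- and k-coefficients y = z = 0, so it lies in the complex subalgebra spanned by 1 and i.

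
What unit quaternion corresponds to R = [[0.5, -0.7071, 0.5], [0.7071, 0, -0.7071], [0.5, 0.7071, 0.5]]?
0.7071 + 0.5i + 0.5k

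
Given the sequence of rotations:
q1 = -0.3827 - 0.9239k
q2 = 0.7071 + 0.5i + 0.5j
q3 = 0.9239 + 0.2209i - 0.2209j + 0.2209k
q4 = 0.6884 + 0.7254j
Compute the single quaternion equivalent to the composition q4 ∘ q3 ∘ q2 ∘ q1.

q2 · q1 = -0.2706 - 0.6533i + 0.2706j - 0.6533k
q3 · q2 · q1 = 0.0984 - 0.5788i + 0.3098j - 0.7479k
q4 · q3 · q2 · q1 = -0.157 - 0.941i + 0.2846j - 0.095k
-0.157 - 0.941i + 0.2846j - 0.095k


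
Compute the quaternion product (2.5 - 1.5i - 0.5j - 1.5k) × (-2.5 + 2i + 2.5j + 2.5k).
1.75 + 11.25i + 8.25j + 7.25k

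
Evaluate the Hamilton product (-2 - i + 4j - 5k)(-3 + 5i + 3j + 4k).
19 + 24i - 39j - 16k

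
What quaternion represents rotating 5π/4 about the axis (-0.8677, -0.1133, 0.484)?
-0.3827 - 0.8017i - 0.1047j + 0.4472k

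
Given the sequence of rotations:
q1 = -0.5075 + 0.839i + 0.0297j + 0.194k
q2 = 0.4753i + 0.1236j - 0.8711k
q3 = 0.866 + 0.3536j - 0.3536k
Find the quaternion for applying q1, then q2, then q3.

q2 · q1 = -0.2335 - 0.1914i - 0.8858j + 0.3525k
q3 · q2 · q1 = 0.2357 - 0.3543i - 0.782j + 0.4555k
0.2357 - 0.3543i - 0.782j + 0.4555k


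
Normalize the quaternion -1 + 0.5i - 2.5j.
-0.3651 + 0.1826i - 0.9129j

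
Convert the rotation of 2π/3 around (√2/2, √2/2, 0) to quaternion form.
0.5 + 0.6124i + 0.6124j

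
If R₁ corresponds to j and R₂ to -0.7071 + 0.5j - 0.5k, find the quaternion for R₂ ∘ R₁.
-0.5 + 0.5i - 0.7071j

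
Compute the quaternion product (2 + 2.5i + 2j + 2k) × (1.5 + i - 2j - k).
6.5 + 7.75i + 3.5j - 6k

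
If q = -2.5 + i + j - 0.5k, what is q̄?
-2.5 - i - j + 0.5k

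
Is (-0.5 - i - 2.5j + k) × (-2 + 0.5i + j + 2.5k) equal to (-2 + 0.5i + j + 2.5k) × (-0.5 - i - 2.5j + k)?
No: pq = 1.5 - 5.5i + 7.5j - 3k ≠ 1.5 + 9i + 1.5j - 3.5k = qp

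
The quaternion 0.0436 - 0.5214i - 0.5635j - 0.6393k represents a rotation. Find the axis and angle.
axis = (-0.5219, -0.564, -0.6399), θ = 175°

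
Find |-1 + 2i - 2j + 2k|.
√13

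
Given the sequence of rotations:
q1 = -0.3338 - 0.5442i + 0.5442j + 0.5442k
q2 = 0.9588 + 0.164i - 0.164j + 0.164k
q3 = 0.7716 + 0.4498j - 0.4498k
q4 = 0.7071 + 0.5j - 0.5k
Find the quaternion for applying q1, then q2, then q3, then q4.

q2 · q1 = -0.2308 - 0.755i + 0.398j + 0.467k
q3 · q2 · q1 = -0.147 - 0.1935i + 0.5429j + 0.8038k
q4 · q3 · q2 · q1 = 0.0265 + 0.5365i + 0.4071j + 0.7386k
0.0265 + 0.5365i + 0.4071j + 0.7386k


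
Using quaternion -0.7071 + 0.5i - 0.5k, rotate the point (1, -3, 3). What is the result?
(1.121, 2.828, 3.121)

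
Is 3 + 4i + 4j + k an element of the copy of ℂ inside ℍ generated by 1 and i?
No. The quaternion 3 + 4i + 4j + k has j-coefficient y = 4 and k-coefficient z = 1, not both zero, so it does not lie in the complex subalgebra spanned by 1 and i.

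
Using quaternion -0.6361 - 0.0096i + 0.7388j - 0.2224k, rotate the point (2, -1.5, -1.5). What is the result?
(1.468, -0.303, 2.501)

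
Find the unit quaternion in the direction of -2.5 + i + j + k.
-0.822 + 0.3288i + 0.3288j + 0.3288k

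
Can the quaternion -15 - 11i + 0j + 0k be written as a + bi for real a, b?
Yes. The quaternion -15 - 11i has j- and k-coefficients y = z = 0, so it lies in the complex subalgebra spanned by 1 and i.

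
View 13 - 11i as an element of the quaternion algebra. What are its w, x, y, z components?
13 - 11i + 0j + 0k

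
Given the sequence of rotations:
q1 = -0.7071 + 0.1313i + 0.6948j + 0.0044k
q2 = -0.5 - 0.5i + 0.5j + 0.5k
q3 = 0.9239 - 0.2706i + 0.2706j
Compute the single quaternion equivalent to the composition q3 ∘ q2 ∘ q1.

q2 · q1 = 0.0696 - 0.0573i - 0.6331j - 0.7688k
q3 · q2 · q1 = 0.2201 - 0.2798i - 0.7741j - 0.5235k
0.2201 - 0.2798i - 0.7741j - 0.5235k


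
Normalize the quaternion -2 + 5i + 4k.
-0.2981 + 0.7454i + 0.5963k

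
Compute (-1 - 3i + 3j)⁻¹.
-0.0526 + 0.1579i - 0.1579j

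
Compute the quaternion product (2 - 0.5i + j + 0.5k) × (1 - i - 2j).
3.5 - 1.5i - 3.5j + 2.5k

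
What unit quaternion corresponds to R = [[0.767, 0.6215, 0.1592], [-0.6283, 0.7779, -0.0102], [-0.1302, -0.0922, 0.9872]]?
0.9397 - 0.0218i + 0.077j - 0.3325k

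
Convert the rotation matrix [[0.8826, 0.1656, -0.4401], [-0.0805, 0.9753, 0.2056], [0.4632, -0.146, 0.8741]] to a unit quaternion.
0.9659 - 0.091i - 0.2338j - 0.0637k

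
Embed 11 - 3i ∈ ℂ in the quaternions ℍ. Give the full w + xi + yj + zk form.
11 - 3i + 0j + 0k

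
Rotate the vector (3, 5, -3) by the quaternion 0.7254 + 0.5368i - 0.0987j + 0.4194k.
(-2.607, 4.452, 4.048)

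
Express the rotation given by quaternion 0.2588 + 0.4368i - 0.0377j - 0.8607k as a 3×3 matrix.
[[-0.4845, 0.4126, -0.7714], [-0.4784, -0.8632, -0.1612], [-0.7324, 0.291, 0.6156]]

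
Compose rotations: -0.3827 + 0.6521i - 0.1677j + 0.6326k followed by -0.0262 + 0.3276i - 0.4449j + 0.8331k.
-0.8052 - 0.2842i + 0.5107j - 0.1002k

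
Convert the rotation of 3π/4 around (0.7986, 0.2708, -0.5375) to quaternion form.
0.3827 + 0.7378i + 0.2502j - 0.4966k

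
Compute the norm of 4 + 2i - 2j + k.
5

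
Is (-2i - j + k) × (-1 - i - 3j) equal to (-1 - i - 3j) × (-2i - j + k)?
No: pq = -5 + 5i + 4k ≠ -5 - i + 2j - 6k = qp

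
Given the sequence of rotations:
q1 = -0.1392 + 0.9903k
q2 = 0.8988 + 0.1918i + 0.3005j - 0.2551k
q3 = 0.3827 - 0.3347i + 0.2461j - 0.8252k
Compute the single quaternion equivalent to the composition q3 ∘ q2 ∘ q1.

q2 · q1 = 0.1275 + 0.2709i - 0.2318j + 0.9256k
q3 · q2 · q1 = 0.9603 + 0.0975i + 0.0289j + 0.2599k
0.9603 + 0.0975i + 0.0289j + 0.2599k


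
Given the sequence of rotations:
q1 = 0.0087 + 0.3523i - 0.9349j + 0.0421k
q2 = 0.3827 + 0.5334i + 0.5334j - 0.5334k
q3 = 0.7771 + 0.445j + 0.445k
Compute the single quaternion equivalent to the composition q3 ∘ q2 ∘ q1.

q2 · q1 = 0.3365 - 0.3368i - 0.5635j - 0.6751k
q3 · q2 · q1 = 0.8127 - 0.3114i - 0.438j - 0.225k
0.8127 - 0.3114i - 0.438j - 0.225k


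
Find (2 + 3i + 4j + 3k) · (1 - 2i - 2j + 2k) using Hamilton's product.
10 + 13i - 12j + 9k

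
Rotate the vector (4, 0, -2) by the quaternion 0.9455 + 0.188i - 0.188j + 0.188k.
(4.004, 1.992, -0.012)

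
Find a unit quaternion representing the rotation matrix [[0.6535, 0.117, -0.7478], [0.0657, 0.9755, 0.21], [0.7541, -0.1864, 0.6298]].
0.9026 - 0.1098i - 0.416j - 0.0142k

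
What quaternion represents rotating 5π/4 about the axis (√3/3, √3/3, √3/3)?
-0.3827 + 0.5334i + 0.5334j + 0.5334k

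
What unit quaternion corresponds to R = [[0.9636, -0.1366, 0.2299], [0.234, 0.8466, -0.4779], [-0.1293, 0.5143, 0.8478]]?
0.9563 + 0.2594i + 0.0939j + 0.0969k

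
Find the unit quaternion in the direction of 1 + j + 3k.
0.3015 + 0.3015j + 0.9045k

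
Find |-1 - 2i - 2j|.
3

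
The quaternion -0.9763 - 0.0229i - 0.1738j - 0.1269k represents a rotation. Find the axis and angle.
axis = (-0.1058, -0.8031, -0.5864), θ = 335°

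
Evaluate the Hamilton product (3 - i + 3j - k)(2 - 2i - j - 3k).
4 - 18i + 2j - 4k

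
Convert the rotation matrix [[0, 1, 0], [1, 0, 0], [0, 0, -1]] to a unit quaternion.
0.7071i + 0.7071j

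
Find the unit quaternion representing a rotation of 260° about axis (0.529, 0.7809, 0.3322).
-0.6428 + 0.4052i + 0.5982j + 0.2545k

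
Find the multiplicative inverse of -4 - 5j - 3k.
-0.08 + 0.1j + 0.06k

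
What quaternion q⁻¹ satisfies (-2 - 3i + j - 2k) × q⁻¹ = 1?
-0.1111 + 0.1667i - 0.0556j + 0.1111k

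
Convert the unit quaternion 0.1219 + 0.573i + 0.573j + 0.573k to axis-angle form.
axis = (√3/3, √3/3, √3/3), θ = 166°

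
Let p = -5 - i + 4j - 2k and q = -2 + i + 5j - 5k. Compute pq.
-19 - 13i - 40j + 20k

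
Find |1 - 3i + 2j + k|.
√15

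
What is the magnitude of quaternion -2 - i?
√5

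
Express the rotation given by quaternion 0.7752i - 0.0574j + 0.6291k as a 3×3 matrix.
[[0.2019, -0.089, 0.9754], [-0.089, -0.9934, -0.0722], [0.9754, -0.0722, -0.2085]]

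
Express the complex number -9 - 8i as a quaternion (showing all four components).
-9 - 8i + 0j + 0k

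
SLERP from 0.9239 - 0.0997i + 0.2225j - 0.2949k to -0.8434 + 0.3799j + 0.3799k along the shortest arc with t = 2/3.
0.9109 - 0.0353i - 0.1842j - 0.3674k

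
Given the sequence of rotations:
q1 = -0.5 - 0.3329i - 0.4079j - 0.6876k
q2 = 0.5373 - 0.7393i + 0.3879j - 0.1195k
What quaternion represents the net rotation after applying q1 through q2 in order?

q2 · q1 = -0.4387 - 0.1247i - 0.8817j + 0.121k
-0.4387 - 0.1247i - 0.8817j + 0.121k


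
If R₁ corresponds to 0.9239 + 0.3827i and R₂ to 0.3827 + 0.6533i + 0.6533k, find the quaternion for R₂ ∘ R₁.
0.1036 + 0.75i + 0.25j + 0.6036k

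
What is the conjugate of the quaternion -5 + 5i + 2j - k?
-5 - 5i - 2j + k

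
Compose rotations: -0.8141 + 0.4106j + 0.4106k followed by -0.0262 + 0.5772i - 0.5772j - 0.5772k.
0.4953 - 0.4699i + 0.2221j + 0.6961k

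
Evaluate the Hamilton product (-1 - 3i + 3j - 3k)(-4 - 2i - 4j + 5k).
25 + 17i + 13j + 25k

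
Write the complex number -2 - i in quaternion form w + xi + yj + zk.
-2 - i + 0j + 0k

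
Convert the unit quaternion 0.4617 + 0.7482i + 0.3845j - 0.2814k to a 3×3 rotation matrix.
[[0.5459, 0.8352, -0.066], [0.3155, -0.278, -0.9073], [-0.7761, 0.4745, -0.4153]]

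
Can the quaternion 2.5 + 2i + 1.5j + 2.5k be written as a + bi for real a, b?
No. The quaternion 2.5 + 2i + 1.5j + 2.5k has j-coefficient y = 1.5 and k-coefficient z = 2.5, not both zero, so it does not lie in the complex subalgebra spanned by 1 and i.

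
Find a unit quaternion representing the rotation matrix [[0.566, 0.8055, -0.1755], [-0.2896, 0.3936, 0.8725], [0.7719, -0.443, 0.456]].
0.7771 - 0.4232i - 0.3048j - 0.3523k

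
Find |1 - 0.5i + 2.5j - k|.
2.915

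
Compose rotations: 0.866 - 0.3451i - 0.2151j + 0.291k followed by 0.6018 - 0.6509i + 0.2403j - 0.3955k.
0.4633 - 0.7865i + 0.4046j + 0.0556k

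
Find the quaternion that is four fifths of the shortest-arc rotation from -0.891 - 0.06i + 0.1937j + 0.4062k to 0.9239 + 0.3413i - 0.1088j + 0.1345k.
-0.947 - 0.2925i + 0.1304j - 0.0236k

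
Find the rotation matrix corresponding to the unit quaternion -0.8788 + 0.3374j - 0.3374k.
[[0.5446, -0.593, -0.593], [0.593, 0.7723, -0.2277], [0.593, -0.2277, 0.7723]]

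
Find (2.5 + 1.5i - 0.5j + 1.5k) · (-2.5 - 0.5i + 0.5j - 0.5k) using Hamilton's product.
-4.5 - 5.5i + 2.5j - 4.5k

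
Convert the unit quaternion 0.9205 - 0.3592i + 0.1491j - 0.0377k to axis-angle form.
axis = (-0.9193, 0.3816, -0.0965), θ = 46°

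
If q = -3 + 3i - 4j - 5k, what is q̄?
-3 - 3i + 4j + 5k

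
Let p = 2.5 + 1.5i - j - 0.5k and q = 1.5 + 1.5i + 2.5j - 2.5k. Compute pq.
2.75 + 9.75i + 7.75j - 1.75k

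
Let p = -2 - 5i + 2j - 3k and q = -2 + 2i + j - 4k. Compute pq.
i - 32j + 5k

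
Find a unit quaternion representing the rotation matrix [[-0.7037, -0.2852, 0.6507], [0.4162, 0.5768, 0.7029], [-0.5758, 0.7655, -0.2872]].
0.3827 + 0.0409i + 0.8012j + 0.4582k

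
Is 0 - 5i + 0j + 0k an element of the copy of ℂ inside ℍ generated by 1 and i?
Yes. The quaternion -5i has j- and k-coefficients y = z = 0, so it lies in the complex subalgebra spanned by 1 and i.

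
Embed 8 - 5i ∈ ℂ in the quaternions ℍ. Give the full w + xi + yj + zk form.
8 - 5i + 0j + 0k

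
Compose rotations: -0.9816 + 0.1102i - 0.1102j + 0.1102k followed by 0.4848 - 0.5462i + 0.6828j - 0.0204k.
-0.3382 + 0.6626i - 0.6657j + 0.0584k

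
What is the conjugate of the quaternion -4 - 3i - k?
-4 + 3i + k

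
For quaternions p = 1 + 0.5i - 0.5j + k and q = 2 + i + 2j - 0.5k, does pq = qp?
No: pq = 3 + 0.25i + 2.25j + 3k ≠ 3 + 3.75i - 0.25j = qp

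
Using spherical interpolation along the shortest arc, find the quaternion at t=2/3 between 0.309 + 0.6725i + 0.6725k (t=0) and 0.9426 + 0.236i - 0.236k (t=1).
0.8736 + 0.4753i + 0.1045k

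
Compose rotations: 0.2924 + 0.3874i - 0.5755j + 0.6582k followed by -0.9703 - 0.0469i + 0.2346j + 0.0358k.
-0.1541 - 0.2146i + 0.6717j - 0.6921k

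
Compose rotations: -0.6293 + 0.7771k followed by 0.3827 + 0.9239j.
-0.2408 + 0.718i - 0.5814j + 0.2974k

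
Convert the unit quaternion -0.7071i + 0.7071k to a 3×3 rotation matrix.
[[0, 0, -1], [0, -1, 0], [-1, 0, 0]]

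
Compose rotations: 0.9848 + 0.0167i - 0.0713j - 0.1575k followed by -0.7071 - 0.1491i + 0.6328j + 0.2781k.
-0.6049 - 0.2385i + 0.6548j + 0.3853k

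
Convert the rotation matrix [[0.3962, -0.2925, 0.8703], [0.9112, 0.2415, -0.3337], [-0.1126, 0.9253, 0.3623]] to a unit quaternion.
0.7071 + 0.4451i + 0.3475j + 0.4256k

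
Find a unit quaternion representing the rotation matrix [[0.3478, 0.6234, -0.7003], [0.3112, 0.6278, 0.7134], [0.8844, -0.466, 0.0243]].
0.7071 - 0.417i - 0.5603j - 0.1104k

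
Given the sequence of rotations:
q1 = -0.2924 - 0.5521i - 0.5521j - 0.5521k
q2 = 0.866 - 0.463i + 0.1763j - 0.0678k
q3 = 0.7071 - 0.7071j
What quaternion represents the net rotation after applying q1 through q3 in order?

q2 · q1 = -0.4489 - 0.4775i - 0.7479j - 0.1053k
q3 · q2 · q1 = -0.8463 - 0.2632i - 0.2114j - 0.4121k
-0.8463 - 0.2632i - 0.2114j - 0.4121k


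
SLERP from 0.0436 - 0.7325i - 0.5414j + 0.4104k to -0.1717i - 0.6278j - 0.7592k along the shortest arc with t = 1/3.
0.0357 - 0.6795i - 0.7327j - 0.013k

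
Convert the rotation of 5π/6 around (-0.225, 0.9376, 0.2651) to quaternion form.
0.2588 - 0.2173i + 0.9057j + 0.2561k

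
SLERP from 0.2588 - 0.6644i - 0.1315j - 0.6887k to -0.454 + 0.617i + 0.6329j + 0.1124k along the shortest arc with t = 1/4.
0.3301 - 0.6952i - 0.2795j - 0.5741k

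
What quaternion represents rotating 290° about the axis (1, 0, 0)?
-0.8192 + 0.5736i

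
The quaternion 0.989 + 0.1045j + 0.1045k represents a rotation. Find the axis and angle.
axis = (0, √2/2, √2/2), θ = 17°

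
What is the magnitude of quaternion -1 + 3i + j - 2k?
√15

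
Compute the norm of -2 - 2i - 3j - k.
√18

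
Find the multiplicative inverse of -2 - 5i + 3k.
-0.0526 + 0.1316i - 0.0789k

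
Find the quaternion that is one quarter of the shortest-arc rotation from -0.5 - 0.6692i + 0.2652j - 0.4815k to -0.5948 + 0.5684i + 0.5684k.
-0.2317 - 0.7438i + 0.2232j - 0.5859k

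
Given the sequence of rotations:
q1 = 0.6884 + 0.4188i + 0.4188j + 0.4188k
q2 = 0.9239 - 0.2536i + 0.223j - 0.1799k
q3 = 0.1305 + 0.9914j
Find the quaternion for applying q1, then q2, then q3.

q2 · q1 = 0.7242 + 0.3811i + 0.5713j + 0.0635k
q3 · q2 · q1 = -0.4719 + 0.1127i + 0.7925j - 0.3695k
-0.4719 + 0.1127i + 0.7925j - 0.3695k


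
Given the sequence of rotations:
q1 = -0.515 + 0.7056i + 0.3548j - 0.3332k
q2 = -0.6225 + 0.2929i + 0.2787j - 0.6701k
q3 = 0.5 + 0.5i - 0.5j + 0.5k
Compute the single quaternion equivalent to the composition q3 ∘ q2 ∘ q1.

q2 · q1 = -0.2082 - 0.4452i - 0.7396j + 0.4598k
q3 · q2 · q1 = -0.4812 - 0.1868i - 0.7182j - 0.4666k
-0.4812 - 0.1868i - 0.7182j - 0.4666k


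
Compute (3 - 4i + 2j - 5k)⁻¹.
0.0556 + 0.0741i - 0.037j + 0.0926k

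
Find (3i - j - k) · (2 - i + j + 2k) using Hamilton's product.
6 + 5i - 7j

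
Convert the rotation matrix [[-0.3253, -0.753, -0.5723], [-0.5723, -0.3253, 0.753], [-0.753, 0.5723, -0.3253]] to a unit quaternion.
0.0785 - 0.5756i + 0.5756j + 0.5756k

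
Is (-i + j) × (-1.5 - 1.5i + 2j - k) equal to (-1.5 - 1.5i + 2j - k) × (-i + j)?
No: pq = -3.5 + 0.5i - 2.5j - 0.5k ≠ -3.5 + 2.5i - 0.5j + 0.5k = qp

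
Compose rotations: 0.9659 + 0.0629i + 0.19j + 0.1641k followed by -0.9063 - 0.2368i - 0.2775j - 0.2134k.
-0.7728 - 0.2907i - 0.4148j - 0.3824k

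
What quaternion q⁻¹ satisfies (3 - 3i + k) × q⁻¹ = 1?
0.1579 + 0.1579i - 0.0526k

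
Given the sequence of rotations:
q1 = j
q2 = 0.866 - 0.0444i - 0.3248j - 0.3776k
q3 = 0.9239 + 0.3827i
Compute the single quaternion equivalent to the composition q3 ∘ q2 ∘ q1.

q2 · q1 = 0.3248 + 0.3776i + 0.866j - 0.0444k
q3 · q2 · q1 = 0.1556 + 0.4732i + 0.8171j + 0.2904k
0.1556 + 0.4732i + 0.8171j + 0.2904k


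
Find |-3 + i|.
√10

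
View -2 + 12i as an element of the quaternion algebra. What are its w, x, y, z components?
-2 + 12i + 0j + 0k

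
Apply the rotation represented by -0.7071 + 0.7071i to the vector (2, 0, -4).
(2, -4, 0)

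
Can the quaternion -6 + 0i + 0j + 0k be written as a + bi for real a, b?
Yes. The quaternion -6 has j- and k-coefficients y = z = 0, so it lies in the complex subalgebra spanned by 1 and i.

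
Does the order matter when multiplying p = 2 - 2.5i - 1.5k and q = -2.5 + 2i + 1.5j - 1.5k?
Yes: pq = -2.25 + 12.5i - 3.75j - 3k ≠ -2.25 + 8i + 9.75j + 4.5k = qp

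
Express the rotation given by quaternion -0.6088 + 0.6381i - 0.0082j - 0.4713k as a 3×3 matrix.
[[0.5556, -0.5843, -0.5915], [0.5634, -0.2586, 0.7847], [-0.6115, -0.7692, 0.1855]]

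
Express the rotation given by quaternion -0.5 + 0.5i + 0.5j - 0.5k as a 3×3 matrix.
[[0, 0, -1], [1, 0, 0], [0, -1, 0]]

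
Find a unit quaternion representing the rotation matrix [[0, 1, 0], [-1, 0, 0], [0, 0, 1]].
0.7071 - 0.7071k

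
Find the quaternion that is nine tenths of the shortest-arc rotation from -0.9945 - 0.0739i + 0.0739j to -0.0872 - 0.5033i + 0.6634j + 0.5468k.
-0.2248 - 0.4965i + 0.6512j + 0.5281k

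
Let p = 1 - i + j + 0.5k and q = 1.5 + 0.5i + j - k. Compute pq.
1.5 - 2.5i + 1.75j - 1.75k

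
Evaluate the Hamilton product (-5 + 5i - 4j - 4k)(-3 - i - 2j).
12 - 18i + 26j - 2k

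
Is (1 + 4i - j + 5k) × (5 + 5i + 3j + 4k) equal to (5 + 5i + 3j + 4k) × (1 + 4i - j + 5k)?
No: pq = -32 + 6i + 7j + 46k ≠ -32 + 44i - 11j + 12k = qp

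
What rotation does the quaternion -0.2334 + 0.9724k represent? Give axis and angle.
axis = (0, 0, 1), θ = 207°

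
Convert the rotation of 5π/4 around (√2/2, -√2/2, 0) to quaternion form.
-0.3827 + 0.6533i - 0.6533j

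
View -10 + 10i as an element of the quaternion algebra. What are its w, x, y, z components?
-10 + 10i + 0j + 0k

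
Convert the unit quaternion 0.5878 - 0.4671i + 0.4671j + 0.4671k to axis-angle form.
axis = (-√3/3, √3/3, √3/3), θ = 108°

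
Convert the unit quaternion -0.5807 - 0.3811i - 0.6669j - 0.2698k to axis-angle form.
axis = (-0.4681, -0.8192, -0.3314), θ = 251°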